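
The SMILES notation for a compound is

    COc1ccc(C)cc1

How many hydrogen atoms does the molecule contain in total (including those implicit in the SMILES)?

Walk through each heavy atom and fill implicit hydrogens from standard valence (C 4, N 3, O 2, S 2, halogen 1); for lowercase aromatic atoms, an aromatic c carries 1 H when it has two neighbours and 0 H with three, and aromatic n carries 0 H:
  atom 1: C, bond orders sum to 1 (valence 4) → 3 H
  atom 2: O, bond orders sum to 2 (valence 2) → 0 H
  atom 3: aromatic c, 3 neighbours → 0 H
  atom 4: aromatic c, 2 neighbours → 1 H
  atom 5: aromatic c, 2 neighbours → 1 H
  atom 6: aromatic c, 3 neighbours → 0 H
  atom 7: C, bond orders sum to 1 (valence 4) → 3 H
  atom 8: aromatic c, 2 neighbours → 1 H
  atom 9: aromatic c, 2 neighbours → 1 H
Total hydrogens: 10.

10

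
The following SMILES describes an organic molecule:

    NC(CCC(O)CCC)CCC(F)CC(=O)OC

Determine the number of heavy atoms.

Every atom symbol written in the SMILES (organic subset) is one heavy atom; implicit H are not written.
Heavy atoms by element → C:13, F:1, N:1, O:3.
Total: 18.

18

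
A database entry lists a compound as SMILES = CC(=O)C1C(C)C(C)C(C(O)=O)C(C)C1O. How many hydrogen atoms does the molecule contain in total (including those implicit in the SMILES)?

20

Walk through each heavy atom and fill implicit hydrogens from standard valence (C 4, N 3, O 2, S 2, halogen 1):
  atom 1: C, bond orders sum to 1 (valence 4) → 3 H
  atom 2: C, bond orders sum to 4 (valence 4) → 0 H
  atom 3: O, bond orders sum to 2 (valence 2) → 0 H
  atom 4: C, bond orders sum to 3 (valence 4) → 1 H
  atom 5: C, bond orders sum to 3 (valence 4) → 1 H
  atom 6: C, bond orders sum to 1 (valence 4) → 3 H
  atom 7: C, bond orders sum to 3 (valence 4) → 1 H
  atom 8: C, bond orders sum to 1 (valence 4) → 3 H
  atom 9: C, bond orders sum to 3 (valence 4) → 1 H
  atom 10: C, bond orders sum to 4 (valence 4) → 0 H
  atom 11: O, bond orders sum to 1 (valence 2) → 1 H
  atom 12: O, bond orders sum to 2 (valence 2) → 0 H
  atom 13: C, bond orders sum to 3 (valence 4) → 1 H
  atom 14: C, bond orders sum to 1 (valence 4) → 3 H
  atom 15: C, bond orders sum to 3 (valence 4) → 1 H
  atom 16: O, bond orders sum to 1 (valence 2) → 1 H
Total hydrogens: 20.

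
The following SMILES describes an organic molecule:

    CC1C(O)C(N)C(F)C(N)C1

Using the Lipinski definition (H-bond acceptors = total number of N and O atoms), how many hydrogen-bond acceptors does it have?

N atoms: 2; O atoms: 1.
Lipinski HBA = 2 + 1 = 3.

3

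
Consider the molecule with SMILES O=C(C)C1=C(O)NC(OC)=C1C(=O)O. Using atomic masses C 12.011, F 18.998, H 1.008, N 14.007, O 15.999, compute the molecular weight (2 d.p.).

First, the molecular formula is C8H9NO5 (counting implicit H from valence).
  C: 8 × 12.011 = 96.088
  H: 9 × 1.008 = 9.072
  N: 1 × 14.007 = 14.007
  O: 5 × 15.999 = 79.995
Sum: 8×12.011 + 9×1.008 + 1×14.007 + 5×15.999 = 199.162 → 199.16 g/mol.

199.16 g/mol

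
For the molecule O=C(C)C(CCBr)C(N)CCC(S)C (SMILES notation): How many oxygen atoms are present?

1

Scan the SMILES for O atoms (remember two-letter symbols like Cl and Br are single atoms).
Oxygen count: 1.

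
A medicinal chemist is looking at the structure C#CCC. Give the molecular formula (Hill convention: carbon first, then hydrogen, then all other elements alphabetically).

Walk through each heavy atom and fill implicit hydrogens from standard valence (C 4, N 3, O 2, S 2, halogen 1):
  atom 1: C, bond orders sum to 3 (valence 4) → 1 H
  atom 2: C, bond orders sum to 4 (valence 4) → 0 H
  atom 3: C, bond orders sum to 2 (valence 4) → 2 H
  atom 4: C, bond orders sum to 1 (valence 4) → 3 H
Totals → C:4, H:6.
In Hill order: C4H6.

C4H6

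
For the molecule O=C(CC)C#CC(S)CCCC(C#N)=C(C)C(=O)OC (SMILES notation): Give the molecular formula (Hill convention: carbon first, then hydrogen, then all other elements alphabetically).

Walk through each heavy atom and fill implicit hydrogens from standard valence (C 4, N 3, O 2, S 2, halogen 1):
  atom 1: O, bond orders sum to 2 (valence 2) → 0 H
  atom 2: C, bond orders sum to 4 (valence 4) → 0 H
  atom 3: C, bond orders sum to 2 (valence 4) → 2 H
  atom 4: C, bond orders sum to 1 (valence 4) → 3 H
  atom 5: C, bond orders sum to 4 (valence 4) → 0 H
  atom 6: C, bond orders sum to 4 (valence 4) → 0 H
  atom 7: C, bond orders sum to 3 (valence 4) → 1 H
  atom 8: S, bond orders sum to 1 (valence 2) → 1 H
  atom 9: C, bond orders sum to 2 (valence 4) → 2 H
  atom 10: C, bond orders sum to 2 (valence 4) → 2 H
  atom 11: C, bond orders sum to 2 (valence 4) → 2 H
  atom 12: C, bond orders sum to 4 (valence 4) → 0 H
  atom 13: C, bond orders sum to 4 (valence 4) → 0 H
  atom 14: N, bond orders sum to 3 (valence 3) → 0 H
  atom 15: C, bond orders sum to 4 (valence 4) → 0 H
  atom 16: C, bond orders sum to 1 (valence 4) → 3 H
  atom 17: C, bond orders sum to 4 (valence 4) → 0 H
  atom 18: O, bond orders sum to 2 (valence 2) → 0 H
  atom 19: O, bond orders sum to 2 (valence 2) → 0 H
  atom 20: C, bond orders sum to 1 (valence 4) → 3 H
Totals → C:15, H:19, N:1, O:3, S:1.

C15H19NO3S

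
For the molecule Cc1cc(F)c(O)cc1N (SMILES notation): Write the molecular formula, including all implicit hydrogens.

Walk through each heavy atom and fill implicit hydrogens from standard valence (C 4, N 3, O 2, S 2, halogen 1); for lowercase aromatic atoms, an aromatic c carries 1 H when it has two neighbours and 0 H with three, and aromatic n carries 0 H:
  atom 1: C, bond orders sum to 1 (valence 4) → 3 H
  atom 2: aromatic c, 3 neighbours → 0 H
  atom 3: aromatic c, 2 neighbours → 1 H
  atom 4: aromatic c, 3 neighbours → 0 H
  atom 5: F (halogen, monovalent) → 0 H
  atom 6: aromatic c, 3 neighbours → 0 H
  atom 7: O, bond orders sum to 1 (valence 2) → 1 H
  atom 8: aromatic c, 2 neighbours → 1 H
  atom 9: aromatic c, 3 neighbours → 0 H
  atom 10: N, bond orders sum to 1 (valence 3) → 2 H
Totals → C:7, H:8, F:1, N:1, O:1.
In Hill order: C7H8FNO.

C7H8FNO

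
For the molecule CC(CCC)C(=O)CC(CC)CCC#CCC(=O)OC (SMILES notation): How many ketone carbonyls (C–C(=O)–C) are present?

The ketone motif appears at heavy-atom position 6 in the SMILES.
Other groups present: 1 alkyne, 1 ester.
Ketone count: 1.

1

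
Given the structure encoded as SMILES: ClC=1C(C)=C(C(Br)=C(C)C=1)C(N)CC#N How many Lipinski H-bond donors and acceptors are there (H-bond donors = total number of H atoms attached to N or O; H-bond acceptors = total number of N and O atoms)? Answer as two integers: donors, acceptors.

Donors: find every N or O and count the H atoms it carries.
  atom 12 (N): bond orders sum to 1 → 2 H
  atom 15 (N): bond orders sum to 3 → 0 H
Lipinski HBD = 2.
Acceptors: N atoms = 2, O atoms = 0 → HBA = 2.

2, 2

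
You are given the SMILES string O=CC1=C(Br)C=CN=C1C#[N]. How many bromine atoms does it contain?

1

Scan the SMILES for Br atoms (remember two-letter symbols like Cl and Br are single atoms).
Bromine count: 1.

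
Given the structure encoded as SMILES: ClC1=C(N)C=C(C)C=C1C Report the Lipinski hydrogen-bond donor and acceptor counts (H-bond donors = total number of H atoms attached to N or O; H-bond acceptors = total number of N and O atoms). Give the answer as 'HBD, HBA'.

Donors: find every N or O and count the H atoms it carries.
  atom 4 (N): bond orders sum to 1 → 2 H
Lipinski HBD = 2.
Acceptors: N atoms = 1, O atoms = 0 → HBA = 1.

2, 1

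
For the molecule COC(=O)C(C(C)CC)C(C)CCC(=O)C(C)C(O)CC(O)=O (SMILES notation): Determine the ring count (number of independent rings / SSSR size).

In SMILES, each pair of matching ring-closure digits denotes one ring-closing bond; the number of such bonds equals the number of independent rings.
Ring-closure bonds here: 0.

0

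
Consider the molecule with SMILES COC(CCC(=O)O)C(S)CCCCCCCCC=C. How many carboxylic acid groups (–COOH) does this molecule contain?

1

The carboxylic acid motif appears at heavy-atom position 6 in the SMILES.
Other groups present: 1 alkene, 1 ether, 1 thiol.
Carboxylic acid count: 1.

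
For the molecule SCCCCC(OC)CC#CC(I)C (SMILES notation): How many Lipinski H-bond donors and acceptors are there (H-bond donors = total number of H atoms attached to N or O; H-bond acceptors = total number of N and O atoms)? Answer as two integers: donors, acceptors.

Donors: find every N or O and count the H atoms it carries.
  atom 7 (O): bond orders sum to 2 → 0 H
Lipinski HBD = 0.
Acceptors: N atoms = 0, O atoms = 1 → HBA = 1.

0, 1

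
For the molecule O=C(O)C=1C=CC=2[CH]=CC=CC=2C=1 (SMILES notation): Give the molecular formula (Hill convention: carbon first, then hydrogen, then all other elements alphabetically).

Walk through each heavy atom and fill implicit hydrogens from standard valence (C 4, N 3, O 2, S 2, halogen 1):
  atom 1: O, bond orders sum to 2 (valence 2) → 0 H
  atom 2: C, bond orders sum to 4 (valence 4) → 0 H
  atom 3: O, bond orders sum to 1 (valence 2) → 1 H
  atom 4: C, bond orders sum to 4 (valence 4) → 0 H
  atom 5: C, bond orders sum to 3 (valence 4) → 1 H
  atom 6: C, bond orders sum to 3 (valence 4) → 1 H
  atom 7: C, bond orders sum to 4 (valence 4) → 0 H
  atom 8: C with explicit H count 1
  atom 9: C, bond orders sum to 3 (valence 4) → 1 H
  atom 10: C, bond orders sum to 3 (valence 4) → 1 H
  atom 11: C, bond orders sum to 3 (valence 4) → 1 H
  atom 12: C, bond orders sum to 4 (valence 4) → 0 H
  atom 13: C, bond orders sum to 3 (valence 4) → 1 H
Totals → C:11, H:8, O:2.

C11H8O2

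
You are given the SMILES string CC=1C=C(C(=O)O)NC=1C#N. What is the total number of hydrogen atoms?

6

Walk through each heavy atom and fill implicit hydrogens from standard valence (C 4, N 3, O 2, S 2, halogen 1):
  atom 1: C, bond orders sum to 1 (valence 4) → 3 H
  atom 2: C, bond orders sum to 4 (valence 4) → 0 H
  atom 3: C, bond orders sum to 3 (valence 4) → 1 H
  atom 4: C, bond orders sum to 4 (valence 4) → 0 H
  atom 5: C, bond orders sum to 4 (valence 4) → 0 H
  atom 6: O, bond orders sum to 2 (valence 2) → 0 H
  atom 7: O, bond orders sum to 1 (valence 2) → 1 H
  atom 8: N, bond orders sum to 2 (valence 3) → 1 H
  atom 9: C, bond orders sum to 4 (valence 4) → 0 H
  atom 10: C, bond orders sum to 4 (valence 4) → 0 H
  atom 11: N, bond orders sum to 3 (valence 3) → 0 H
Total hydrogens: 6.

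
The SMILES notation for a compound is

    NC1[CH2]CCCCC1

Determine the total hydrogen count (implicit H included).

Walk through each heavy atom and fill implicit hydrogens from standard valence (C 4, N 3, O 2, S 2, halogen 1):
  atom 1: N, bond orders sum to 1 (valence 3) → 2 H
  atom 2: C, bond orders sum to 3 (valence 4) → 1 H
  atom 3: C with explicit H count 2
  atom 4: C, bond orders sum to 2 (valence 4) → 2 H
  atom 5: C, bond orders sum to 2 (valence 4) → 2 H
  atom 6: C, bond orders sum to 2 (valence 4) → 2 H
  atom 7: C, bond orders sum to 2 (valence 4) → 2 H
  atom 8: C, bond orders sum to 2 (valence 4) → 2 H
Total hydrogens: 15.

15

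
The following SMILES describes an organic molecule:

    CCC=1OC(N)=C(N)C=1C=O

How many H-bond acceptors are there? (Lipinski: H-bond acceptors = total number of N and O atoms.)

N atoms: 2; O atoms: 2.
Lipinski HBA = 2 + 2 = 4.

4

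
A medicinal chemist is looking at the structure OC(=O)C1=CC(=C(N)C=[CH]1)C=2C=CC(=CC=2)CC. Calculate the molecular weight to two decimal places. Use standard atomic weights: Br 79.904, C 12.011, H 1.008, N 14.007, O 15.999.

First, the molecular formula is C15H15NO2 (counting implicit H from valence).
  C: 15 × 12.011 = 180.165
  H: 15 × 1.008 = 15.120
  N: 1 × 14.007 = 14.007
  O: 2 × 15.999 = 31.998
Sum: 15×12.011 + 15×1.008 + 1×14.007 + 2×15.999 = 241.290 → 241.29 g/mol.

241.29 g/mol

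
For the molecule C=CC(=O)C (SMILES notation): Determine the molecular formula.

Walk through each heavy atom and fill implicit hydrogens from standard valence (C 4, N 3, O 2, S 2, halogen 1):
  atom 1: C, bond orders sum to 2 (valence 4) → 2 H
  atom 2: C, bond orders sum to 3 (valence 4) → 1 H
  atom 3: C, bond orders sum to 4 (valence 4) → 0 H
  atom 4: O, bond orders sum to 2 (valence 2) → 0 H
  atom 5: C, bond orders sum to 1 (valence 4) → 3 H
Totals → C:4, H:6, O:1.
In Hill order: C4H6O.

C4H6O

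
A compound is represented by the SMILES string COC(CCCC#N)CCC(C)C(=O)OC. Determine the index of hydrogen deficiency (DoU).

Molecular formula: C12H21NO3.
DoU = (2C + 2 + N − H − X) / 2, where X is the halogen count and O/S are ignored.
    = (2·12 + 2 + 1 − 21 − 0) / 2 = 6 / 2 = 3.

3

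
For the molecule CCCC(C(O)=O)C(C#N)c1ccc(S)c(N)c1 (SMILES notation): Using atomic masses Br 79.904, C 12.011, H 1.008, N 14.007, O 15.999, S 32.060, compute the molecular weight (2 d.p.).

264.34 g/mol

First, the molecular formula is C13H16N2O2S (counting implicit H from valence).
  C: 13 × 12.011 = 156.143
  H: 16 × 1.008 = 16.128
  N: 2 × 14.007 = 28.014
  O: 2 × 15.999 = 31.998
  S: 1 × 32.060 = 32.060
Sum: 13×12.011 + 16×1.008 + 2×14.007 + 2×15.999 + 1×32.060 = 264.343 → 264.34 g/mol.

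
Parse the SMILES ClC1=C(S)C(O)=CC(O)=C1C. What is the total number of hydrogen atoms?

7

Walk through each heavy atom and fill implicit hydrogens from standard valence (C 4, N 3, O 2, S 2, halogen 1):
  atom 1: Cl (halogen, monovalent) → 0 H
  atom 2: C, bond orders sum to 4 (valence 4) → 0 H
  atom 3: C, bond orders sum to 4 (valence 4) → 0 H
  atom 4: S, bond orders sum to 1 (valence 2) → 1 H
  atom 5: C, bond orders sum to 4 (valence 4) → 0 H
  atom 6: O, bond orders sum to 1 (valence 2) → 1 H
  atom 7: C, bond orders sum to 3 (valence 4) → 1 H
  atom 8: C, bond orders sum to 4 (valence 4) → 0 H
  atom 9: O, bond orders sum to 1 (valence 2) → 1 H
  atom 10: C, bond orders sum to 4 (valence 4) → 0 H
  atom 11: C, bond orders sum to 1 (valence 4) → 3 H
Total hydrogens: 7.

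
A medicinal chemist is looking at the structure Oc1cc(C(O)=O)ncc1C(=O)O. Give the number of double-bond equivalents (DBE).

Molecular formula: C7H5NO5.
DoU = (2C + 2 + N − H − X) / 2, where X is the halogen count and O/S are ignored.
    = (2·7 + 2 + 1 − 5 − 0) / 2 = 12 / 2 = 6.

6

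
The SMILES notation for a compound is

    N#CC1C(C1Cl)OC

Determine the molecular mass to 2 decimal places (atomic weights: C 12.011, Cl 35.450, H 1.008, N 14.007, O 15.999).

First, the molecular formula is C5H6ClNO (counting implicit H from valence).
  C: 5 × 12.011 = 60.055
  Cl: 1 × 35.450 = 35.450
  H: 6 × 1.008 = 6.048
  N: 1 × 14.007 = 14.007
  O: 1 × 15.999 = 15.999
Sum: 5×12.011 + 1×35.450 + 6×1.008 + 1×14.007 + 1×15.999 = 131.559 → 131.56 g/mol.

131.56 g/mol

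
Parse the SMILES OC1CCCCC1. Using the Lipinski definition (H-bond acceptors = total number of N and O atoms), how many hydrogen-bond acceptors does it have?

1

N atoms: 0; O atoms: 1.
Lipinski HBA = 0 + 1 = 1.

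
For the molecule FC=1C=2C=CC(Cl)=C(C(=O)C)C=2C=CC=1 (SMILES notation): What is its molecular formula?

C12H8ClFO

Walk through each heavy atom and fill implicit hydrogens from standard valence (C 4, N 3, O 2, S 2, halogen 1):
  atom 1: F (halogen, monovalent) → 0 H
  atom 2: C, bond orders sum to 4 (valence 4) → 0 H
  atom 3: C, bond orders sum to 4 (valence 4) → 0 H
  atom 4: C, bond orders sum to 3 (valence 4) → 1 H
  atom 5: C, bond orders sum to 3 (valence 4) → 1 H
  atom 6: C, bond orders sum to 4 (valence 4) → 0 H
  atom 7: Cl (halogen, monovalent) → 0 H
  atom 8: C, bond orders sum to 4 (valence 4) → 0 H
  atom 9: C, bond orders sum to 4 (valence 4) → 0 H
  atom 10: O, bond orders sum to 2 (valence 2) → 0 H
  atom 11: C, bond orders sum to 1 (valence 4) → 3 H
  atom 12: C, bond orders sum to 4 (valence 4) → 0 H
  atom 13: C, bond orders sum to 3 (valence 4) → 1 H
  atom 14: C, bond orders sum to 3 (valence 4) → 1 H
  atom 15: C, bond orders sum to 3 (valence 4) → 1 H
Totals → C:12, H:8, Cl:1, F:1, O:1.
In Hill order: C12H8ClFO.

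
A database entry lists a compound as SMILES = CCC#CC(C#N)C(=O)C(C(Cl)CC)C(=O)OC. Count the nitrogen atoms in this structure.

Scan the SMILES for N atoms (remember two-letter symbols like Cl and Br are single atoms).
Nitrogen count: 1.

1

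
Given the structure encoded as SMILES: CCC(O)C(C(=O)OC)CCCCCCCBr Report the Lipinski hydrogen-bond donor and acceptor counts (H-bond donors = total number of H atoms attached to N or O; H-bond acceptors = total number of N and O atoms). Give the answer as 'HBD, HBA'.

Donors: find every N or O and count the H atoms it carries.
  atom 4 (O): bond orders sum to 1 → 1 H
  atom 7 (O): bond orders sum to 2 → 0 H
  atom 8 (O): bond orders sum to 2 → 0 H
Lipinski HBD = 1.
Acceptors: N atoms = 0, O atoms = 3 → HBA = 3.

1, 3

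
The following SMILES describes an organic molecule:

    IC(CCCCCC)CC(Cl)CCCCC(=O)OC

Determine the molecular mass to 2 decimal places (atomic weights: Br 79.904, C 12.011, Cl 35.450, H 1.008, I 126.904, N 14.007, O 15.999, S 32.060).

First, the molecular formula is C15H28ClIO2 (counting implicit H from valence).
  C: 15 × 12.011 = 180.165
  Cl: 1 × 35.450 = 35.450
  H: 28 × 1.008 = 28.224
  I: 1 × 126.904 = 126.904
  O: 2 × 15.999 = 31.998
Sum: 15×12.011 + 1×35.450 + 28×1.008 + 1×126.904 + 2×15.999 = 402.741 → 402.74 g/mol.

402.74 g/mol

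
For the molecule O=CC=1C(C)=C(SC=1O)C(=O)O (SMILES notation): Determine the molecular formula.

C7H6O4S

Walk through each heavy atom and fill implicit hydrogens from standard valence (C 4, N 3, O 2, S 2, halogen 1):
  atom 1: O, bond orders sum to 2 (valence 2) → 0 H
  atom 2: C, bond orders sum to 3 (valence 4) → 1 H
  atom 3: C, bond orders sum to 4 (valence 4) → 0 H
  atom 4: C, bond orders sum to 4 (valence 4) → 0 H
  atom 5: C, bond orders sum to 1 (valence 4) → 3 H
  atom 6: C, bond orders sum to 4 (valence 4) → 0 H
  atom 7: S, bond orders sum to 2 (valence 2) → 0 H
  atom 8: C, bond orders sum to 4 (valence 4) → 0 H
  atom 9: O, bond orders sum to 1 (valence 2) → 1 H
  atom 10: C, bond orders sum to 4 (valence 4) → 0 H
  atom 11: O, bond orders sum to 2 (valence 2) → 0 H
  atom 12: O, bond orders sum to 1 (valence 2) → 1 H
Totals → C:7, H:6, O:4, S:1.
In Hill order: C7H6O4S.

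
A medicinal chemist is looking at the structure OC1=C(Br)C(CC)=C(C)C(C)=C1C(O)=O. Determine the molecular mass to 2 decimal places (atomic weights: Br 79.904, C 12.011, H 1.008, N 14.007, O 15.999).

273.13 g/mol

First, the molecular formula is C11H13BrO3 (counting implicit H from valence).
  Br: 1 × 79.904 = 79.904
  C: 11 × 12.011 = 132.121
  H: 13 × 1.008 = 13.104
  O: 3 × 15.999 = 47.997
Sum: 1×79.904 + 11×12.011 + 13×1.008 + 3×15.999 = 273.126 → 273.13 g/mol.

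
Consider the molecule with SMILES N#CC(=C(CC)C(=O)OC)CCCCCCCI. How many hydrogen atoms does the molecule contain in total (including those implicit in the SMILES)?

Walk through each heavy atom and fill implicit hydrogens from standard valence (C 4, N 3, O 2, S 2, halogen 1):
  atom 1: N, bond orders sum to 3 (valence 3) → 0 H
  atom 2: C, bond orders sum to 4 (valence 4) → 0 H
  atom 3: C, bond orders sum to 4 (valence 4) → 0 H
  atom 4: C, bond orders sum to 4 (valence 4) → 0 H
  atom 5: C, bond orders sum to 2 (valence 4) → 2 H
  atom 6: C, bond orders sum to 1 (valence 4) → 3 H
  atom 7: C, bond orders sum to 4 (valence 4) → 0 H
  atom 8: O, bond orders sum to 2 (valence 2) → 0 H
  atom 9: O, bond orders sum to 2 (valence 2) → 0 H
  atom 10: C, bond orders sum to 1 (valence 4) → 3 H
  atom 11: C, bond orders sum to 2 (valence 4) → 2 H
  atom 12: C, bond orders sum to 2 (valence 4) → 2 H
  atom 13: C, bond orders sum to 2 (valence 4) → 2 H
  atom 14: C, bond orders sum to 2 (valence 4) → 2 H
  atom 15: C, bond orders sum to 2 (valence 4) → 2 H
  atom 16: C, bond orders sum to 2 (valence 4) → 2 H
  atom 17: C, bond orders sum to 2 (valence 4) → 2 H
  atom 18: I (halogen, monovalent) → 0 H
Total hydrogens: 22.

22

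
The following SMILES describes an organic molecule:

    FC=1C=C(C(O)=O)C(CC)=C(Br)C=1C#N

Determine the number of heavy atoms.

15

Every atom symbol written in the SMILES (organic subset) is one heavy atom; implicit H are not written.
Heavy atoms by element → Br:1, C:10, F:1, N:1, O:2.
Total: 15.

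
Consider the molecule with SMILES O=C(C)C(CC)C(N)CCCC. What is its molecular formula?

Walk through each heavy atom and fill implicit hydrogens from standard valence (C 4, N 3, O 2, S 2, halogen 1):
  atom 1: O, bond orders sum to 2 (valence 2) → 0 H
  atom 2: C, bond orders sum to 4 (valence 4) → 0 H
  atom 3: C, bond orders sum to 1 (valence 4) → 3 H
  atom 4: C, bond orders sum to 3 (valence 4) → 1 H
  atom 5: C, bond orders sum to 2 (valence 4) → 2 H
  atom 6: C, bond orders sum to 1 (valence 4) → 3 H
  atom 7: C, bond orders sum to 3 (valence 4) → 1 H
  atom 8: N, bond orders sum to 1 (valence 3) → 2 H
  atom 9: C, bond orders sum to 2 (valence 4) → 2 H
  atom 10: C, bond orders sum to 2 (valence 4) → 2 H
  atom 11: C, bond orders sum to 2 (valence 4) → 2 H
  atom 12: C, bond orders sum to 1 (valence 4) → 3 H
Totals → C:10, H:21, N:1, O:1.
In Hill order: C10H21NO.

C10H21NO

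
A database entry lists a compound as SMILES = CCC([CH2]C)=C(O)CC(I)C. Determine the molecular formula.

Walk through each heavy atom and fill implicit hydrogens from standard valence (C 4, N 3, O 2, S 2, halogen 1):
  atom 1: C, bond orders sum to 1 (valence 4) → 3 H
  atom 2: C, bond orders sum to 2 (valence 4) → 2 H
  atom 3: C, bond orders sum to 4 (valence 4) → 0 H
  atom 4: C with explicit H count 2
  atom 5: C, bond orders sum to 1 (valence 4) → 3 H
  atom 6: C, bond orders sum to 4 (valence 4) → 0 H
  atom 7: O, bond orders sum to 1 (valence 2) → 1 H
  atom 8: C, bond orders sum to 2 (valence 4) → 2 H
  atom 9: C, bond orders sum to 3 (valence 4) → 1 H
  atom 10: I (halogen, monovalent) → 0 H
  atom 11: C, bond orders sum to 1 (valence 4) → 3 H
Totals → C:9, H:17, I:1, O:1.

C9H17IO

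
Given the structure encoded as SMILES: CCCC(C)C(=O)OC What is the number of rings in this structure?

0

In SMILES, each pair of matching ring-closure digits denotes one ring-closing bond; the number of such bonds equals the number of independent rings.
Ring-closure bonds here: 0.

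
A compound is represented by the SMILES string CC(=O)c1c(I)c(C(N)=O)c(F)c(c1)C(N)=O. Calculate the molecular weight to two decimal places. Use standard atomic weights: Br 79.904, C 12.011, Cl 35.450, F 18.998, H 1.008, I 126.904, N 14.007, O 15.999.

First, the molecular formula is C10H8FIN2O3 (counting implicit H from valence).
  C: 10 × 12.011 = 120.110
  F: 1 × 18.998 = 18.998
  H: 8 × 1.008 = 8.064
  I: 1 × 126.904 = 126.904
  N: 2 × 14.007 = 28.014
  O: 3 × 15.999 = 47.997
Sum: 10×12.011 + 1×18.998 + 8×1.008 + 1×126.904 + 2×14.007 + 3×15.999 = 350.087 → 350.09 g/mol.

350.09 g/mol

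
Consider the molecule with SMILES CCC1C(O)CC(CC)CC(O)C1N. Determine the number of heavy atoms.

Every atom symbol written in the SMILES (organic subset) is one heavy atom; implicit H are not written.
Heavy atoms by element → C:11, N:1, O:2.
Total: 14.

14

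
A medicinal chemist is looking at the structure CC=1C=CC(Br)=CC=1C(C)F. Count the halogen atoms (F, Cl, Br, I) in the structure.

2

Halogen atoms appear at heavy-atom positions 6, 11 (1×Br, 1×F).
Halogen count: 2.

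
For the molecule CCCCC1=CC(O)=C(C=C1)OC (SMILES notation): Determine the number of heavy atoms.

Every atom symbol written in the SMILES (organic subset) is one heavy atom; implicit H are not written.
Heavy atoms by element → C:11, O:2.
Total: 13.

13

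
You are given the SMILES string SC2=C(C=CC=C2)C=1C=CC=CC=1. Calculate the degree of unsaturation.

8

Molecular formula: C12H10S.
DoU = (2C + 2 + N − H − X) / 2, where X is the halogen count and O/S are ignored.
    = (2·12 + 2 + 0 − 10 − 0) / 2 = 16 / 2 = 8.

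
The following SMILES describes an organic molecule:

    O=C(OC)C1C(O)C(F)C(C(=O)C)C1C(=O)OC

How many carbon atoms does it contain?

11

Count every carbon token in the SMILES (each C, including those in ring-closure positions and inside branches).
Carbon count: 11.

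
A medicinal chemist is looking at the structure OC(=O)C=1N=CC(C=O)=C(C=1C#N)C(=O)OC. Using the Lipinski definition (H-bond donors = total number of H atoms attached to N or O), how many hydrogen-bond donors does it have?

1

Donors: find every N or O and count the H atoms it carries.
  atom 1 (O): bond orders sum to 1 → 1 H
  atom 3 (O): bond orders sum to 2 → 0 H
  atom 5 (N): bond orders sum to 3 → 0 H
  atom 9 (O): bond orders sum to 2 → 0 H
  atom 13 (N): bond orders sum to 3 → 0 H
  atom 15 (O): bond orders sum to 2 → 0 H
  atom 16 (O): bond orders sum to 2 → 0 H
Lipinski HBD = 1.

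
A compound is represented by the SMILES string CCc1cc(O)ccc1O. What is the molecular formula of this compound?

C8H10O2

Walk through each heavy atom and fill implicit hydrogens from standard valence (C 4, N 3, O 2, S 2, halogen 1); for lowercase aromatic atoms, an aromatic c carries 1 H when it has two neighbours and 0 H with three, and aromatic n carries 0 H:
  atom 1: C, bond orders sum to 1 (valence 4) → 3 H
  atom 2: C, bond orders sum to 2 (valence 4) → 2 H
  atom 3: aromatic c, 3 neighbours → 0 H
  atom 4: aromatic c, 2 neighbours → 1 H
  atom 5: aromatic c, 3 neighbours → 0 H
  atom 6: O, bond orders sum to 1 (valence 2) → 1 H
  atom 7: aromatic c, 2 neighbours → 1 H
  atom 8: aromatic c, 2 neighbours → 1 H
  atom 9: aromatic c, 3 neighbours → 0 H
  atom 10: O, bond orders sum to 1 (valence 2) → 1 H
Totals → C:8, H:10, O:2.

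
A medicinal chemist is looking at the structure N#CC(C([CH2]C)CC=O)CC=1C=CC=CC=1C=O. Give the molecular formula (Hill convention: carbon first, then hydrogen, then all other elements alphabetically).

Walk through each heavy atom and fill implicit hydrogens from standard valence (C 4, N 3, O 2, S 2, halogen 1):
  atom 1: N, bond orders sum to 3 (valence 3) → 0 H
  atom 2: C, bond orders sum to 4 (valence 4) → 0 H
  atom 3: C, bond orders sum to 3 (valence 4) → 1 H
  atom 4: C, bond orders sum to 3 (valence 4) → 1 H
  atom 5: C with explicit H count 2
  atom 6: C, bond orders sum to 1 (valence 4) → 3 H
  atom 7: C, bond orders sum to 2 (valence 4) → 2 H
  atom 8: C, bond orders sum to 3 (valence 4) → 1 H
  atom 9: O, bond orders sum to 2 (valence 2) → 0 H
  atom 10: C, bond orders sum to 2 (valence 4) → 2 H
  atom 11: C, bond orders sum to 4 (valence 4) → 0 H
  atom 12: C, bond orders sum to 3 (valence 4) → 1 H
  atom 13: C, bond orders sum to 3 (valence 4) → 1 H
  atom 14: C, bond orders sum to 3 (valence 4) → 1 H
  atom 15: C, bond orders sum to 3 (valence 4) → 1 H
  atom 16: C, bond orders sum to 4 (valence 4) → 0 H
  atom 17: C, bond orders sum to 3 (valence 4) → 1 H
  atom 18: O, bond orders sum to 2 (valence 2) → 0 H
Totals → C:15, H:17, N:1, O:2.

C15H17NO2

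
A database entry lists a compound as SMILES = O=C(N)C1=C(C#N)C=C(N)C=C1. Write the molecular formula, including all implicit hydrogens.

Walk through each heavy atom and fill implicit hydrogens from standard valence (C 4, N 3, O 2, S 2, halogen 1):
  atom 1: O, bond orders sum to 2 (valence 2) → 0 H
  atom 2: C, bond orders sum to 4 (valence 4) → 0 H
  atom 3: N, bond orders sum to 1 (valence 3) → 2 H
  atom 4: C, bond orders sum to 4 (valence 4) → 0 H
  atom 5: C, bond orders sum to 4 (valence 4) → 0 H
  atom 6: C, bond orders sum to 4 (valence 4) → 0 H
  atom 7: N, bond orders sum to 3 (valence 3) → 0 H
  atom 8: C, bond orders sum to 3 (valence 4) → 1 H
  atom 9: C, bond orders sum to 4 (valence 4) → 0 H
  atom 10: N, bond orders sum to 1 (valence 3) → 2 H
  atom 11: C, bond orders sum to 3 (valence 4) → 1 H
  atom 12: C, bond orders sum to 3 (valence 4) → 1 H
Totals → C:8, H:7, N:3, O:1.

C8H7N3O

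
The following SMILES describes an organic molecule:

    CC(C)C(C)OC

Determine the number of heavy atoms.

7

Every atom symbol written in the SMILES (organic subset) is one heavy atom; implicit H are not written.
Heavy atoms by element → C:6, O:1.
Total: 7.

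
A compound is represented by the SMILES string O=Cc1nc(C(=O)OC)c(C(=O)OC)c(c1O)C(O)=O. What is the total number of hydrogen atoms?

Walk through each heavy atom and fill implicit hydrogens from standard valence (C 4, N 3, O 2, S 2, halogen 1); for lowercase aromatic atoms, an aromatic c carries 1 H when it has two neighbours and 0 H with three, and aromatic n carries 0 H:
  atom 1: O, bond orders sum to 2 (valence 2) → 0 H
  atom 2: C, bond orders sum to 3 (valence 4) → 1 H
  atom 3: aromatic c, 3 neighbours → 0 H
  atom 4: aromatic n, 2 neighbours → 0 H
  atom 5: aromatic c, 3 neighbours → 0 H
  atom 6: C, bond orders sum to 4 (valence 4) → 0 H
  atom 7: O, bond orders sum to 2 (valence 2) → 0 H
  atom 8: O, bond orders sum to 2 (valence 2) → 0 H
  atom 9: C, bond orders sum to 1 (valence 4) → 3 H
  atom 10: aromatic c, 3 neighbours → 0 H
  atom 11: C, bond orders sum to 4 (valence 4) → 0 H
  atom 12: O, bond orders sum to 2 (valence 2) → 0 H
  atom 13: O, bond orders sum to 2 (valence 2) → 0 H
  atom 14: C, bond orders sum to 1 (valence 4) → 3 H
  atom 15: aromatic c, 3 neighbours → 0 H
  atom 16: aromatic c, 3 neighbours → 0 H
  atom 17: O, bond orders sum to 1 (valence 2) → 1 H
  atom 18: C, bond orders sum to 4 (valence 4) → 0 H
  atom 19: O, bond orders sum to 1 (valence 2) → 1 H
  atom 20: O, bond orders sum to 2 (valence 2) → 0 H
Total hydrogens: 9.

9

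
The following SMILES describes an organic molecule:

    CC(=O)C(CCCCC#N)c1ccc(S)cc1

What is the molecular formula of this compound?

C14H17NOS

Walk through each heavy atom and fill implicit hydrogens from standard valence (C 4, N 3, O 2, S 2, halogen 1); for lowercase aromatic atoms, an aromatic c carries 1 H when it has two neighbours and 0 H with three, and aromatic n carries 0 H:
  atom 1: C, bond orders sum to 1 (valence 4) → 3 H
  atom 2: C, bond orders sum to 4 (valence 4) → 0 H
  atom 3: O, bond orders sum to 2 (valence 2) → 0 H
  atom 4: C, bond orders sum to 3 (valence 4) → 1 H
  atom 5: C, bond orders sum to 2 (valence 4) → 2 H
  atom 6: C, bond orders sum to 2 (valence 4) → 2 H
  atom 7: C, bond orders sum to 2 (valence 4) → 2 H
  atom 8: C, bond orders sum to 2 (valence 4) → 2 H
  atom 9: C, bond orders sum to 4 (valence 4) → 0 H
  atom 10: N, bond orders sum to 3 (valence 3) → 0 H
  atom 11: aromatic c, 3 neighbours → 0 H
  atom 12: aromatic c, 2 neighbours → 1 H
  atom 13: aromatic c, 2 neighbours → 1 H
  atom 14: aromatic c, 3 neighbours → 0 H
  atom 15: S, bond orders sum to 1 (valence 2) → 1 H
  atom 16: aromatic c, 2 neighbours → 1 H
  atom 17: aromatic c, 2 neighbours → 1 H
Totals → C:14, H:17, N:1, O:1, S:1.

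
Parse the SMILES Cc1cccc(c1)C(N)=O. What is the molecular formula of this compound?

C8H9NO

Walk through each heavy atom and fill implicit hydrogens from standard valence (C 4, N 3, O 2, S 2, halogen 1); for lowercase aromatic atoms, an aromatic c carries 1 H when it has two neighbours and 0 H with three, and aromatic n carries 0 H:
  atom 1: C, bond orders sum to 1 (valence 4) → 3 H
  atom 2: aromatic c, 3 neighbours → 0 H
  atom 3: aromatic c, 2 neighbours → 1 H
  atom 4: aromatic c, 2 neighbours → 1 H
  atom 5: aromatic c, 2 neighbours → 1 H
  atom 6: aromatic c, 3 neighbours → 0 H
  atom 7: aromatic c, 2 neighbours → 1 H
  atom 8: C, bond orders sum to 4 (valence 4) → 0 H
  atom 9: N, bond orders sum to 1 (valence 3) → 2 H
  atom 10: O, bond orders sum to 2 (valence 2) → 0 H
Totals → C:8, H:9, N:1, O:1.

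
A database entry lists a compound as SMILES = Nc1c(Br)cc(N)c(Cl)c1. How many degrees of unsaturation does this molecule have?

4

Molecular formula: C6H6BrClN2.
DoU = (2C + 2 + N − H − X) / 2, where X is the halogen count and O/S are ignored.
    = (2·6 + 2 + 2 − 6 − 2) / 2 = 8 / 2 = 4.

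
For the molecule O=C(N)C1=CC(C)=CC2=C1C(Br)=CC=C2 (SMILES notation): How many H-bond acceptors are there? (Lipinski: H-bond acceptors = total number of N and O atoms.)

2

N atoms: 1; O atoms: 1.
Lipinski HBA = 1 + 1 = 2.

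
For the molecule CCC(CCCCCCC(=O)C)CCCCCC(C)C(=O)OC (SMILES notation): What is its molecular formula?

C20H38O3

Walk through each heavy atom and fill implicit hydrogens from standard valence (C 4, N 3, O 2, S 2, halogen 1):
  atom 1: C, bond orders sum to 1 (valence 4) → 3 H
  atom 2: C, bond orders sum to 2 (valence 4) → 2 H
  atom 3: C, bond orders sum to 3 (valence 4) → 1 H
  atom 4: C, bond orders sum to 2 (valence 4) → 2 H
  atom 5: C, bond orders sum to 2 (valence 4) → 2 H
  atom 6: C, bond orders sum to 2 (valence 4) → 2 H
  atom 7: C, bond orders sum to 2 (valence 4) → 2 H
  atom 8: C, bond orders sum to 2 (valence 4) → 2 H
  atom 9: C, bond orders sum to 2 (valence 4) → 2 H
  atom 10: C, bond orders sum to 4 (valence 4) → 0 H
  atom 11: O, bond orders sum to 2 (valence 2) → 0 H
  atom 12: C, bond orders sum to 1 (valence 4) → 3 H
  atom 13: C, bond orders sum to 2 (valence 4) → 2 H
  atom 14: C, bond orders sum to 2 (valence 4) → 2 H
  atom 15: C, bond orders sum to 2 (valence 4) → 2 H
  atom 16: C, bond orders sum to 2 (valence 4) → 2 H
  atom 17: C, bond orders sum to 2 (valence 4) → 2 H
  atom 18: C, bond orders sum to 3 (valence 4) → 1 H
  atom 19: C, bond orders sum to 1 (valence 4) → 3 H
  atom 20: C, bond orders sum to 4 (valence 4) → 0 H
  atom 21: O, bond orders sum to 2 (valence 2) → 0 H
  atom 22: O, bond orders sum to 2 (valence 2) → 0 H
  atom 23: C, bond orders sum to 1 (valence 4) → 3 H
Totals → C:20, H:38, O:3.
In Hill order: C20H38O3.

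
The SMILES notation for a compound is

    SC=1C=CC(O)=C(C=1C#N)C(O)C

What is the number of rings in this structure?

In SMILES, each pair of matching ring-closure digits denotes one ring-closing bond; the number of such bonds equals the number of independent rings.
Ring-closure bonds here: 1.

1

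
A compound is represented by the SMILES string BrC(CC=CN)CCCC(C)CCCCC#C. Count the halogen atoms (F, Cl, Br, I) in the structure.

1

Halogen atoms appear at heavy-atom position 1 (1×Br).
Other groups present: 1 alkene, 1 alkyne, 1 primary amine.
Halogen count: 1.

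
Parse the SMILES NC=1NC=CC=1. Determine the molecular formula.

Walk through each heavy atom and fill implicit hydrogens from standard valence (C 4, N 3, O 2, S 2, halogen 1):
  atom 1: N, bond orders sum to 1 (valence 3) → 2 H
  atom 2: C, bond orders sum to 4 (valence 4) → 0 H
  atom 3: N, bond orders sum to 2 (valence 3) → 1 H
  atom 4: C, bond orders sum to 3 (valence 4) → 1 H
  atom 5: C, bond orders sum to 3 (valence 4) → 1 H
  atom 6: C, bond orders sum to 3 (valence 4) → 1 H
Totals → C:4, H:6, N:2.

C4H6N2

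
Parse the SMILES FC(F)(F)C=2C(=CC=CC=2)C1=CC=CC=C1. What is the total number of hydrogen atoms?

Walk through each heavy atom and fill implicit hydrogens from standard valence (C 4, N 3, O 2, S 2, halogen 1):
  atom 1: F (halogen, monovalent) → 0 H
  atom 2: C, bond orders sum to 4 (valence 4) → 0 H
  atom 3: F (halogen, monovalent) → 0 H
  atom 4: F (halogen, monovalent) → 0 H
  atom 5: C, bond orders sum to 4 (valence 4) → 0 H
  atom 6: C, bond orders sum to 4 (valence 4) → 0 H
  atom 7: C, bond orders sum to 3 (valence 4) → 1 H
  atom 8: C, bond orders sum to 3 (valence 4) → 1 H
  atom 9: C, bond orders sum to 3 (valence 4) → 1 H
  atom 10: C, bond orders sum to 3 (valence 4) → 1 H
  atom 11: C, bond orders sum to 4 (valence 4) → 0 H
  atom 12: C, bond orders sum to 3 (valence 4) → 1 H
  atom 13: C, bond orders sum to 3 (valence 4) → 1 H
  atom 14: C, bond orders sum to 3 (valence 4) → 1 H
  atom 15: C, bond orders sum to 3 (valence 4) → 1 H
  atom 16: C, bond orders sum to 3 (valence 4) → 1 H
Total hydrogens: 9.

9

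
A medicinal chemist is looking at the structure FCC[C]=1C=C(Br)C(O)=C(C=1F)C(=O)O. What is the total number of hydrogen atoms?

Walk through each heavy atom and fill implicit hydrogens from standard valence (C 4, N 3, O 2, S 2, halogen 1):
  atom 1: F (halogen, monovalent) → 0 H
  atom 2: C, bond orders sum to 2 (valence 4) → 2 H
  atom 3: C, bond orders sum to 2 (valence 4) → 2 H
  atom 4: C with explicit H count 0
  atom 5: C, bond orders sum to 3 (valence 4) → 1 H
  atom 6: C, bond orders sum to 4 (valence 4) → 0 H
  atom 7: Br (halogen, monovalent) → 0 H
  atom 8: C, bond orders sum to 4 (valence 4) → 0 H
  atom 9: O, bond orders sum to 1 (valence 2) → 1 H
  atom 10: C, bond orders sum to 4 (valence 4) → 0 H
  atom 11: C, bond orders sum to 4 (valence 4) → 0 H
  atom 12: F (halogen, monovalent) → 0 H
  atom 13: C, bond orders sum to 4 (valence 4) → 0 H
  atom 14: O, bond orders sum to 2 (valence 2) → 0 H
  atom 15: O, bond orders sum to 1 (valence 2) → 1 H
Total hydrogens: 7.

7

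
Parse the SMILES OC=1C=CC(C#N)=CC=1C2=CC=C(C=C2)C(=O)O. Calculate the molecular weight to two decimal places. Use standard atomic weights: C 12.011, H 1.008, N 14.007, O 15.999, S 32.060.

First, the molecular formula is C14H9NO3 (counting implicit H from valence).
  C: 14 × 12.011 = 168.154
  H: 9 × 1.008 = 9.072
  N: 1 × 14.007 = 14.007
  O: 3 × 15.999 = 47.997
Sum: 14×12.011 + 9×1.008 + 1×14.007 + 3×15.999 = 239.230 → 239.23 g/mol.

239.23 g/mol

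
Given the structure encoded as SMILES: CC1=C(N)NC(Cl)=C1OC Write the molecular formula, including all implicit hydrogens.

Walk through each heavy atom and fill implicit hydrogens from standard valence (C 4, N 3, O 2, S 2, halogen 1):
  atom 1: C, bond orders sum to 1 (valence 4) → 3 H
  atom 2: C, bond orders sum to 4 (valence 4) → 0 H
  atom 3: C, bond orders sum to 4 (valence 4) → 0 H
  atom 4: N, bond orders sum to 1 (valence 3) → 2 H
  atom 5: N, bond orders sum to 2 (valence 3) → 1 H
  atom 6: C, bond orders sum to 4 (valence 4) → 0 H
  atom 7: Cl (halogen, monovalent) → 0 H
  atom 8: C, bond orders sum to 4 (valence 4) → 0 H
  atom 9: O, bond orders sum to 2 (valence 2) → 0 H
  atom 10: C, bond orders sum to 1 (valence 4) → 3 H
Totals → C:6, H:9, Cl:1, N:2, O:1.

C6H9ClN2O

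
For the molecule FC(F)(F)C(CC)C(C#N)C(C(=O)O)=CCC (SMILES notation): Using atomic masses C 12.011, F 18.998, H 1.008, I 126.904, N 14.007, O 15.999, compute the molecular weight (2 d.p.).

First, the molecular formula is C11H14F3NO2 (counting implicit H from valence).
  C: 11 × 12.011 = 132.121
  F: 3 × 18.998 = 56.994
  H: 14 × 1.008 = 14.112
  N: 1 × 14.007 = 14.007
  O: 2 × 15.999 = 31.998
Sum: 11×12.011 + 3×18.998 + 14×1.008 + 1×14.007 + 2×15.999 = 249.232 → 249.23 g/mol.

249.23 g/mol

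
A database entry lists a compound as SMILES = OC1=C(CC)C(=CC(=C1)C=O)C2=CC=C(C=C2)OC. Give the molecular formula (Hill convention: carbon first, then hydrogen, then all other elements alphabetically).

Walk through each heavy atom and fill implicit hydrogens from standard valence (C 4, N 3, O 2, S 2, halogen 1):
  atom 1: O, bond orders sum to 1 (valence 2) → 1 H
  atom 2: C, bond orders sum to 4 (valence 4) → 0 H
  atom 3: C, bond orders sum to 4 (valence 4) → 0 H
  atom 4: C, bond orders sum to 2 (valence 4) → 2 H
  atom 5: C, bond orders sum to 1 (valence 4) → 3 H
  atom 6: C, bond orders sum to 4 (valence 4) → 0 H
  atom 7: C, bond orders sum to 3 (valence 4) → 1 H
  atom 8: C, bond orders sum to 4 (valence 4) → 0 H
  atom 9: C, bond orders sum to 3 (valence 4) → 1 H
  atom 10: C, bond orders sum to 3 (valence 4) → 1 H
  atom 11: O, bond orders sum to 2 (valence 2) → 0 H
  atom 12: C, bond orders sum to 4 (valence 4) → 0 H
  atom 13: C, bond orders sum to 3 (valence 4) → 1 H
  atom 14: C, bond orders sum to 3 (valence 4) → 1 H
  atom 15: C, bond orders sum to 4 (valence 4) → 0 H
  atom 16: C, bond orders sum to 3 (valence 4) → 1 H
  atom 17: C, bond orders sum to 3 (valence 4) → 1 H
  atom 18: O, bond orders sum to 2 (valence 2) → 0 H
  atom 19: C, bond orders sum to 1 (valence 4) → 3 H
Totals → C:16, H:16, O:3.
In Hill order: C16H16O3.

C16H16O3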